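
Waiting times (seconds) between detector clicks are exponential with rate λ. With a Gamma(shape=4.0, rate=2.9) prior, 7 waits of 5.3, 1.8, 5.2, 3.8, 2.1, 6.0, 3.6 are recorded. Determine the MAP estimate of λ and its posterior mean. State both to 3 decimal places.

λ_MAP = 0.326, E[λ|data] = 0.358

Σ times = 27.8. Posterior: Gamma(shape = 4.0+7 = 11.0, rate = 2.9+27.8 = 30.7).
Mode = (α−1)/β = 10.0/30.7 = 0.326.
Mean = α/β = 11.0/30.7 = 0.358.
The mean is pulled above the mode by the posterior's right skew.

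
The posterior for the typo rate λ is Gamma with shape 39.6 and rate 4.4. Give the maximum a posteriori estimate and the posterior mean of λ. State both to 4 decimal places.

maximum a posteriori estimate = 8.7727, posterior mean = 9.0000

Mode = (α−1)/β = 38.6/4.4 = 8.7727.
Mean = α/β = 39.6/4.4 = 9.0000.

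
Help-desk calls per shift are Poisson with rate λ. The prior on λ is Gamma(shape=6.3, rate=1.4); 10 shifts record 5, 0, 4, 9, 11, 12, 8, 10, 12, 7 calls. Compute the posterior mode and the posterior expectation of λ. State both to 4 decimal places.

Σ counts = 78. Posterior: Gamma(shape = 6.3+78 = 84.3, rate = 1.4+10 = 11.4).
Mode = (α−1)/β = 83.3/11.4 = 7.3070.
Mean = α/β = 84.3/11.4 = 7.3947.

MAP = 7.3070; posterior mean = 7.3947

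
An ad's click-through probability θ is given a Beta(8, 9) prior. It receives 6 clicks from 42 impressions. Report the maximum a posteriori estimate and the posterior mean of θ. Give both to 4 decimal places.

Posterior: Beta(8+6, 9+36) = Beta(14, 45).
Mode = (14−1)/(14+45−2) = 13/57 = 0.2281.
Mean = 14/(14+45) = 14/59 = 0.2373.

θ_MAP = 0.2281, E[θ|data] = 0.2373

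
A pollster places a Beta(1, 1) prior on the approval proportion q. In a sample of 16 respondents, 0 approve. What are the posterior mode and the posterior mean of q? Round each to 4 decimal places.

Posterior: Beta(1+0, 1+16) = Beta(1, 17).
Since α = 1 ≤ 1 and β > 1, the Beta density is monotone decreasing on [0,1]; the mode is at 0.
Mean = 1/(1+17) = 0.0556.
Mean > mode: the posterior has a right tail.

posterior mode = 0.0000, posterior mean = 0.0556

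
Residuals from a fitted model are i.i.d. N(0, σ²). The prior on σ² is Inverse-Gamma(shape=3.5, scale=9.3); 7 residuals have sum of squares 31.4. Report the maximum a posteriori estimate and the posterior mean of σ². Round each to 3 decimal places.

maximum a posteriori estimate = 3.125, posterior mean = 4.167

Posterior: Inverse-Gamma(shape = 3.5+7/2 = 7.0, scale = 9.3+31.4/2 = 25.0).
Mode = β/(α+1) = 25.0/8.0 = 3.125.
Mean = β/(α−1) = 25.0/6.0 = 4.167.
The mean is pulled above the mode by the posterior's right skew.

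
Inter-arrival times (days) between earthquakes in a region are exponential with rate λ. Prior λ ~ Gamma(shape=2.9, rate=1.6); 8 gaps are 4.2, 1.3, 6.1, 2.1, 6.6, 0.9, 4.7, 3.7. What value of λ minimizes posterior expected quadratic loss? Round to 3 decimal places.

Σ times = 29.6. Posterior: Gamma(shape = 2.9+8 = 10.9, rate = 1.6+29.6 = 31.2).
Mode = (α−1)/β = 9.9/31.2 = 0.317.
Mean = α/β = 10.9/31.2 = 0.349.
Quadratic loss ⇒ the optimal estimator is the posterior mean.

0.349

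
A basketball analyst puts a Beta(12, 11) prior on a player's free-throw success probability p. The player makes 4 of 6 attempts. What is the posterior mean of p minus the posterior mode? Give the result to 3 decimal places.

-0.004

Posterior: Beta(12+4, 11+2) = Beta(16, 13).
Mode = (16−1)/(16+13−2) = 15/27 = 0.556.
Mean = 16/(16+13) = 16/29 = 0.552.
Difference = 0.552 − 0.556 = -0.004.
The posterior is left-skewed, so the mode exceeds the mean.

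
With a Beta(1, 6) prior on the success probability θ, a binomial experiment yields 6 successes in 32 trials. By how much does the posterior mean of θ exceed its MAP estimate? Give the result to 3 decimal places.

Posterior: Beta(1+6, 6+26) = Beta(7, 32).
Mode = (7−1)/(7+32−2) = 6/37 = 0.162.
Mean = 7/(7+32) = 7/39 = 0.179.
Difference = 0.179 − 0.162 = 0.017.

0.017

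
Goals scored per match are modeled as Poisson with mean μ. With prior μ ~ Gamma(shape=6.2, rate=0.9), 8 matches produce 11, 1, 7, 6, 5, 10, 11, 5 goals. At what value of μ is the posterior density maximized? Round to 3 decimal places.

6.876

Σ counts = 56. Posterior: Gamma(shape = 6.2+56 = 62.2, rate = 0.9+8 = 8.9).
Mode = (α−1)/β = 61.2/8.9 = 6.876.
Mean = α/β = 62.2/8.9 = 6.989.
This is the posterior mode — the MAP estimate.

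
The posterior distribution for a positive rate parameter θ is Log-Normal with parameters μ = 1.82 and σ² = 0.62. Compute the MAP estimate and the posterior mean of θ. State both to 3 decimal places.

MAP = 3.320, posterior mean = 8.415

Mode = exp(μ − σ²) = exp(1.20) = 3.320.
Mean = exp(μ + σ²/2) = exp(2.130) = 8.415.
Mean > mode: the posterior has a right tail.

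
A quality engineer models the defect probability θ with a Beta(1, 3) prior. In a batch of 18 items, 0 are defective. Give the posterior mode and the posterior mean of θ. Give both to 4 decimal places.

Posterior: Beta(1+0, 3+18) = Beta(1, 21).
Since α = 1 ≤ 1 and β > 1, the Beta density is monotone decreasing on [0,1]; the mode is at 0.
Mean = 1/(1+21) = 0.0455.
The mean is pulled above the mode by the posterior's right skew.

MAP = 0.0000; posterior mean = 0.0455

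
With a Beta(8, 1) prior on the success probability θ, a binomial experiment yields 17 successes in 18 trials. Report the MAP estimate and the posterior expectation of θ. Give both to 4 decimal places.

Posterior: Beta(8+17, 1+1) = Beta(25, 2).
Mode = (25−1)/(25+2−2) = 24/25 = 0.9600.
Mean = 25/(25+2) = 25/27 = 0.9259.

MAP = 0.9600, posterior mean = 0.9259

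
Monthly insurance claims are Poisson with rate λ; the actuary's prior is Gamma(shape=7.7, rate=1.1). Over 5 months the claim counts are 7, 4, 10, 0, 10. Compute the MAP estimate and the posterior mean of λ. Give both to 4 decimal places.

Σ counts = 31. Posterior: Gamma(shape = 7.7+31 = 38.7, rate = 1.1+5 = 6.1).
Mode = (α−1)/β = 37.7/6.1 = 6.1803.
Mean = α/β = 38.7/6.1 = 6.3443.

MAP: 6.1803. Posterior mean: 6.3443.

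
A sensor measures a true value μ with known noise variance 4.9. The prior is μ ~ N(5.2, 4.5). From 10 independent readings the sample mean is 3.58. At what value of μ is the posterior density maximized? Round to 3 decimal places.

Posterior for μ is Normal. Precision-weighted mean: (1/4.5·5.2 + 10/4.9·3.58) / (1/4.5 + 10/4.9) = 3.739.
A Normal posterior is symmetric, so mode = mean.
This is the posterior mode — the MAP estimate.

3.739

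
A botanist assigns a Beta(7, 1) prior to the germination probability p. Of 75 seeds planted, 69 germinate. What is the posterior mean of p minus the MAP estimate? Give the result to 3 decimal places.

Posterior: Beta(7+69, 1+6) = Beta(76, 7).
Mode = (76−1)/(76+7−2) = 75/81 = 0.926.
Mean = 76/(76+7) = 76/83 = 0.916.
Difference = 0.916 − 0.926 = -0.010.

-0.010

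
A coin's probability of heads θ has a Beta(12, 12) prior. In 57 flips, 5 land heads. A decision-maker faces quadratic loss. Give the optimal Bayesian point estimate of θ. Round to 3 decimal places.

Posterior: Beta(12+5, 12+52) = Beta(17, 64).
Mode = (17−1)/(17+64−2) = 16/79 = 0.203.
Mean = 17/(17+64) = 17/81 = 0.210.
Quadratic loss ⇒ the optimal estimator is the posterior mean.

0.210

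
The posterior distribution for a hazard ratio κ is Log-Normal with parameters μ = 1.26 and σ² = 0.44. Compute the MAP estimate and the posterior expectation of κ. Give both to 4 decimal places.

MAP = 2.2705, posterior mean = 4.3929

Mode = exp(μ − σ²) = exp(0.82) = 2.2705.
Mean = exp(μ + σ²/2) = exp(1.480) = 4.3929.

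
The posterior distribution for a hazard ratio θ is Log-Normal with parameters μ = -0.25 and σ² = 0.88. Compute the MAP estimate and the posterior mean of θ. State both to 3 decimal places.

Mode = exp(μ − σ²) = exp(-1.13) = 0.323.
Mean = exp(μ + σ²/2) = exp(0.190) = 1.209.

MAP = 0.323, posterior mean = 1.209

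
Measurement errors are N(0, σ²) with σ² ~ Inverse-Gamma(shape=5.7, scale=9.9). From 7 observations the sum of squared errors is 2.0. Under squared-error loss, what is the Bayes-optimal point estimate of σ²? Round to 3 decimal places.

Posterior: Inverse-Gamma(shape = 5.7+7/2 = 9.2, scale = 9.9+2.0/2 = 10.9).
Mode = β/(α+1) = 10.9/10.2 = 1.069.
Mean = β/(α−1) = 10.9/8.2 = 1.329.
Squared-error loss ⇒ the optimal estimator is the posterior mean.

1.329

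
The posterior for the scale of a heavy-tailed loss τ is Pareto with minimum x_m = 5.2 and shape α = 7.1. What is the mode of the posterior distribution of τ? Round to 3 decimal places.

5.200

The Pareto density is strictly decreasing on [x_m, ∞), so the mode is x_m = 5.200.
Mean = α·x_m/(α−1) = 7.1·5.2/6.1 = 6.052.
This is the posterior mode — the MAP estimate.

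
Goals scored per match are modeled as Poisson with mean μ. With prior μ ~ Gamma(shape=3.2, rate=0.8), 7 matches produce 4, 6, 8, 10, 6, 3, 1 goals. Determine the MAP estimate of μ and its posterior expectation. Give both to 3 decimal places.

MAP = 5.154, posterior mean = 5.282

Σ counts = 38. Posterior: Gamma(shape = 3.2+38 = 41.2, rate = 0.8+7 = 7.8).
Mode = (α−1)/β = 40.2/7.8 = 5.154.
Mean = α/β = 41.2/7.8 = 5.282.
Mean > mode: the posterior has a right tail.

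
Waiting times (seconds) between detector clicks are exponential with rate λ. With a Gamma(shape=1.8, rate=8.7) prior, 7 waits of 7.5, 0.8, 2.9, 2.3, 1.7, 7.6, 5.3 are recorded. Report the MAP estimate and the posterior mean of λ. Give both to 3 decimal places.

Σ times = 28.1. Posterior: Gamma(shape = 1.8+7 = 8.8, rate = 8.7+28.1 = 36.8).
Mode = (α−1)/β = 7.8/36.8 = 0.212.
Mean = α/β = 8.8/36.8 = 0.239.
The posterior is right-skewed, so the mean exceeds the mode.

MAP = 0.212; posterior mean = 0.239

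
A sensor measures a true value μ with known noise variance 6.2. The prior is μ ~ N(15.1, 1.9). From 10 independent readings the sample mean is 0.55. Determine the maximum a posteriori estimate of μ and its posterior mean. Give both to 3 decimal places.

μ_MAP = 4.130, E[μ|data] = 4.130

Posterior for μ is Normal. Precision-weighted mean: (1/1.9·15.1 + 10/6.2·0.55) / (1/1.9 + 10/6.2) = 4.130.
A Normal posterior is symmetric, so mode = mean.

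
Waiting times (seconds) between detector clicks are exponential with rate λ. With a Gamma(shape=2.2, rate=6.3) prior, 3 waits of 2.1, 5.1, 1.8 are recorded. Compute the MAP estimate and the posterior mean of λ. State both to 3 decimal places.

Σ times = 9.0. Posterior: Gamma(shape = 2.2+3 = 5.2, rate = 6.3+9.0 = 15.3).
Mode = (α−1)/β = 4.2/15.3 = 0.275.
Mean = α/β = 5.2/15.3 = 0.340.
Mean > mode: the posterior has a right tail.

MAP = 0.275, posterior mean = 0.340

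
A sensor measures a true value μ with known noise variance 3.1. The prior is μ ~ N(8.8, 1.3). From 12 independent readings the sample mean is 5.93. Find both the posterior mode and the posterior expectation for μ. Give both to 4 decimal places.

Posterior for μ is Normal. Precision-weighted mean: (1/1.3·8.8 + 12/3.1·5.93) / (1/1.3 + 12/3.1) = 6.4058.
A Normal posterior is symmetric, so mode = mean.

MAP = 6.4058; posterior mean = 6.4058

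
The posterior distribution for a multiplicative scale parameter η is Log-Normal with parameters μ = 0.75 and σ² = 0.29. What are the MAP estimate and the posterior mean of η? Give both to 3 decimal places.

MAP estimate = 1.584, posterior mean = 2.447

Mode = exp(μ − σ²) = exp(0.46) = 1.584.
Mean = exp(μ + σ²/2) = exp(0.895) = 2.447.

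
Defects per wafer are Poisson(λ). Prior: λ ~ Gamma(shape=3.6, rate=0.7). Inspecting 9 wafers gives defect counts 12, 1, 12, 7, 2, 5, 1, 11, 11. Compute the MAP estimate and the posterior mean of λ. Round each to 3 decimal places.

Σ counts = 62. Posterior: Gamma(shape = 3.6+62 = 65.6, rate = 0.7+9 = 9.7).
Mode = (α−1)/β = 64.6/9.7 = 6.660.
Mean = α/β = 65.6/9.7 = 6.763.

λ_MAP = 6.660, E[λ|data] = 6.763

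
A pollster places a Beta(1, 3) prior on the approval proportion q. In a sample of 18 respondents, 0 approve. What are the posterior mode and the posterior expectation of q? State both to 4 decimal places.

Posterior: Beta(1+0, 3+18) = Beta(1, 21).
Since α = 1 ≤ 1 and β > 1, the Beta density is monotone decreasing on [0,1]; the mode is at 0.
Mean = 1/(1+21) = 0.0455.
The posterior is right-skewed, so the mean exceeds the mode.

MAP = 0.0000, posterior mean = 0.0455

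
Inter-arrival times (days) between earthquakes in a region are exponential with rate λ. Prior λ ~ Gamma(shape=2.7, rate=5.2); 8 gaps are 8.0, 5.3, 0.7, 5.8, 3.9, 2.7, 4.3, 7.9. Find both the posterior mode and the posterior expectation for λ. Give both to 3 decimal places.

Σ times = 38.6. Posterior: Gamma(shape = 2.7+8 = 10.7, rate = 5.2+38.6 = 43.8).
Mode = (α−1)/β = 9.7/43.8 = 0.221.
Mean = α/β = 10.7/43.8 = 0.244.

λ_MAP = 0.221, E[λ|data] = 0.244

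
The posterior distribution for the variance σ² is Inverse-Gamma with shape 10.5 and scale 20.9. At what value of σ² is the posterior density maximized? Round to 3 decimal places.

1.817

Mode = β/(α+1) = 20.9/11.5 = 1.817.
Mean = β/(α−1) = 20.9/9.5 = 2.200.
This is the posterior mode — the MAP estimate.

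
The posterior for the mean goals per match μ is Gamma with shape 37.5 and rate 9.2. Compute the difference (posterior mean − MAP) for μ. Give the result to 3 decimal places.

0.109

Mode = (α−1)/β = 36.5/9.2 = 3.967.
Mean = α/β = 37.5/9.2 = 4.076.
Difference = 4.076 − 3.967 = 0.109.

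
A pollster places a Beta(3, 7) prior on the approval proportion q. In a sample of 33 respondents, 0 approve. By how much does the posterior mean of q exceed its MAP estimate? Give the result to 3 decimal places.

Posterior: Beta(3+0, 7+33) = Beta(3, 40).
Mode = (3−1)/(3+40−2) = 2/41 = 0.049.
Mean = 3/(3+40) = 3/43 = 0.070.
Difference = 0.070 − 0.049 = 0.021.

0.021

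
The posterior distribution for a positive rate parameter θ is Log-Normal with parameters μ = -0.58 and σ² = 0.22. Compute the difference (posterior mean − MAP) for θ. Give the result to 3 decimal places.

Mode = exp(μ − σ²) = exp(-0.80) = 0.449.
Mean = exp(μ + σ²/2) = exp(-0.470) = 0.625.
Difference = 0.625 − 0.449 = 0.176.
Mean > mode: the posterior has a right tail.

0.176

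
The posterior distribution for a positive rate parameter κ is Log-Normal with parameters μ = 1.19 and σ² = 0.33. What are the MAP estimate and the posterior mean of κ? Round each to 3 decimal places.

Mode = exp(μ − σ²) = exp(0.86) = 2.363.
Mean = exp(μ + σ²/2) = exp(1.355) = 3.877.
Mean > mode: the posterior has a right tail.

MAP: 2.363. Posterior mean: 3.877.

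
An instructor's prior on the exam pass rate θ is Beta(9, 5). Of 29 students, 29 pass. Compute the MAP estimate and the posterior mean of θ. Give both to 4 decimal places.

Posterior: Beta(9+29, 5+0) = Beta(38, 5).
Mode = (38−1)/(38+5−2) = 37/41 = 0.9024.
Mean = 38/(38+5) = 38/43 = 0.8837.
Mode > mean: the posterior has a left tail.

MAP: 0.9024. Posterior mean: 0.8837.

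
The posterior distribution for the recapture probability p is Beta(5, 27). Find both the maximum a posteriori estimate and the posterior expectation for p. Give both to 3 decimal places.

p_MAP = 0.133, E[p|data] = 0.156

Mode = (5−1)/(5+27−2) = 4/30 = 0.133.
Mean = 5/(5+27) = 5/32 = 0.156.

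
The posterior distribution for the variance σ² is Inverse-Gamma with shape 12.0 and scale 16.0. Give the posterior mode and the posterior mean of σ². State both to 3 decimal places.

MAP: 1.231. Posterior mean: 1.455.

Mode = β/(α+1) = 16.0/13.0 = 1.231.
Mean = β/(α−1) = 16.0/11.0 = 1.455.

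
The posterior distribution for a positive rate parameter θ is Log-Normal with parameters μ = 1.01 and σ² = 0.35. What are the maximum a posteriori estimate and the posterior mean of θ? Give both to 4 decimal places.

Mode = exp(μ − σ²) = exp(0.66) = 1.9348.
Mean = exp(μ + σ²/2) = exp(1.185) = 3.2707.

θ_MAP = 1.9348, E[θ|data] = 3.2707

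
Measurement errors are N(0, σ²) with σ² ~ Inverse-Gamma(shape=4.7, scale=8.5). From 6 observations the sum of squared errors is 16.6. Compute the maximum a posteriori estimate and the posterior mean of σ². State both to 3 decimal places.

Posterior: Inverse-Gamma(shape = 4.7+6/2 = 7.7, scale = 8.5+16.6/2 = 16.8).
Mode = β/(α+1) = 16.8/8.7 = 1.931.
Mean = β/(α−1) = 16.8/6.7 = 2.507.
The mean is pulled above the mode by the posterior's right skew.

MAP: 1.931. Posterior mean: 2.507.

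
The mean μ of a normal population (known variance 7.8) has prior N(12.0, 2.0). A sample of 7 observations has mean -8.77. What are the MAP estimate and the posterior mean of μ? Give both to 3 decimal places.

MAP: -1.339. Posterior mean: -1.339.

Posterior for μ is Normal. Precision-weighted mean: (1/2.0·12.0 + 7/7.8·-8.77) / (1/2.0 + 7/7.8) = -1.339.
A Normal posterior is symmetric, so mode = mean.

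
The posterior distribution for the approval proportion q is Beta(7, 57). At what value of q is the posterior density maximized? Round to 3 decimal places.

Mode = (7−1)/(7+57−2) = 6/62 = 0.097.
Mean = 7/(7+57) = 7/64 = 0.109.
This is the posterior mode — the MAP estimate.

0.097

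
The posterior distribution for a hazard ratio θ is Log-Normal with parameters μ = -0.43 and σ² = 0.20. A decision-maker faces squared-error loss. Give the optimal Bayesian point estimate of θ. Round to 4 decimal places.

0.7189

Mode = exp(μ − σ²) = exp(-0.63) = 0.5326.
Mean = exp(μ + σ²/2) = exp(-0.330) = 0.7189.
Squared-error loss ⇒ the optimal estimator is the posterior mean.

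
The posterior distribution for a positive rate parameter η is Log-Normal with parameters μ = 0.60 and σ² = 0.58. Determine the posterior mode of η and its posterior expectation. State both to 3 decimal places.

MAP = 1.020, posterior mean = 2.435

Mode = exp(μ − σ²) = exp(0.02) = 1.020.
Mean = exp(μ + σ²/2) = exp(0.890) = 2.435.
Mean > mode: the posterior has a right tail.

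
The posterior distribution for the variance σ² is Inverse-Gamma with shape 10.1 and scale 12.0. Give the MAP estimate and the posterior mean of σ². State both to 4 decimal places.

MAP = 1.0811, posterior mean = 1.3187

Mode = β/(α+1) = 12.0/11.1 = 1.0811.
Mean = β/(α−1) = 12.0/9.1 = 1.3187.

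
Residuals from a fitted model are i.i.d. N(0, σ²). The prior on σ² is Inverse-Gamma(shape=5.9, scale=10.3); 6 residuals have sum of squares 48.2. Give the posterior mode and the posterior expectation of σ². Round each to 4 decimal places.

MAP = 3.4747; posterior mean = 4.3544

Posterior: Inverse-Gamma(shape = 5.9+6/2 = 8.9, scale = 10.3+48.2/2 = 34.4).
Mode = β/(α+1) = 34.4/9.9 = 3.4747.
Mean = β/(α−1) = 34.4/7.9 = 4.3544.
The posterior is right-skewed, so the mean exceeds the mode.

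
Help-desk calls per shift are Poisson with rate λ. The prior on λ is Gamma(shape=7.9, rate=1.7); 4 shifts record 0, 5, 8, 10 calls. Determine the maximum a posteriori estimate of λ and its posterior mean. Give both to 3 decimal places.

MAP: 5.246. Posterior mean: 5.421.

Σ counts = 23. Posterior: Gamma(shape = 7.9+23 = 30.9, rate = 1.7+4 = 5.7).
Mode = (α−1)/β = 29.9/5.7 = 5.246.
Mean = α/β = 30.9/5.7 = 5.421.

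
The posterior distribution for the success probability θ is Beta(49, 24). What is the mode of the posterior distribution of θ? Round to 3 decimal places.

0.676

Mode = (49−1)/(49+24−2) = 48/71 = 0.676.
Mean = 49/(49+24) = 49/73 = 0.671.
This is the posterior mode — the MAP estimate.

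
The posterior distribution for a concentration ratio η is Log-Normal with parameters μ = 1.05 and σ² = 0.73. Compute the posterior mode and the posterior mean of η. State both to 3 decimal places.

η_MAP = 1.377, E[η|data] = 4.116

Mode = exp(μ − σ²) = exp(0.32) = 1.377.
Mean = exp(μ + σ²/2) = exp(1.415) = 4.116.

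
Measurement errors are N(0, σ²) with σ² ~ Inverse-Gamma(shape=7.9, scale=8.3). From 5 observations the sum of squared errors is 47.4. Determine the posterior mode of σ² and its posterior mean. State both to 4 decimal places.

MAP = 2.8070, posterior mean = 3.4043

Posterior: Inverse-Gamma(shape = 7.9+5/2 = 10.4, scale = 8.3+47.4/2 = 32.0).
Mode = β/(α+1) = 32.0/11.4 = 2.8070.
Mean = β/(α−1) = 32.0/9.4 = 3.4043.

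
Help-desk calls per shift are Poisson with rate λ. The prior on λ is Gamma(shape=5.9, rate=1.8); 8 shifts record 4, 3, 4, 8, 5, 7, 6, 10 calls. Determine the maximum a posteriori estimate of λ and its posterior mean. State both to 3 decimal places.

Σ counts = 47. Posterior: Gamma(shape = 5.9+47 = 52.9, rate = 1.8+8 = 9.8).
Mode = (α−1)/β = 51.9/9.8 = 5.296.
Mean = α/β = 52.9/9.8 = 5.398.
The posterior is right-skewed, so the mean exceeds the mode.

MAP = 5.296, posterior mean = 5.398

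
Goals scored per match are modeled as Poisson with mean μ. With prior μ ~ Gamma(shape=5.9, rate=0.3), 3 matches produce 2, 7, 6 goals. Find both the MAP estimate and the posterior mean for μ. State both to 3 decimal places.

Σ counts = 15. Posterior: Gamma(shape = 5.9+15 = 20.9, rate = 0.3+3 = 3.3).
Mode = (α−1)/β = 19.9/3.3 = 6.030.
Mean = α/β = 20.9/3.3 = 6.333.

MAP = 6.030; posterior mean = 6.333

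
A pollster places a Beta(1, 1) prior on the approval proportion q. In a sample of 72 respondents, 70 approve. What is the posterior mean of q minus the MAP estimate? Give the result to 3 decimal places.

-0.013

Posterior: Beta(1+70, 1+2) = Beta(71, 3).
Mode = (71−1)/(71+3−2) = 70/72 = 0.972.
Mean = 71/(71+3) = 71/74 = 0.959.
Difference = 0.959 − 0.972 = -0.013.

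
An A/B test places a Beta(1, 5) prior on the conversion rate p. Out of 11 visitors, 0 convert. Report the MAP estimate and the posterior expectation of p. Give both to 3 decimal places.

Posterior: Beta(1+0, 5+11) = Beta(1, 16).
Since α = 1 ≤ 1 and β > 1, the Beta density is monotone decreasing on [0,1]; the mode is at 0.
Mean = 1/(1+16) = 0.059.

MAP = 0.000, posterior mean = 0.059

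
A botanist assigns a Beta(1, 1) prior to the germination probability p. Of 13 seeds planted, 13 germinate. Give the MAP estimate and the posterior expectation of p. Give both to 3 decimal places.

MAP: 1.000. Posterior mean: 0.933.

Posterior: Beta(1+13, 1+0) = Beta(14, 1).
Since β = 1 ≤ 1 and α > 1, the Beta density is monotone increasing on [0,1]; the mode is at 1.
Mean = 14/(14+1) = 0.933.
Left-skewed posterior ⇒ mean < mode.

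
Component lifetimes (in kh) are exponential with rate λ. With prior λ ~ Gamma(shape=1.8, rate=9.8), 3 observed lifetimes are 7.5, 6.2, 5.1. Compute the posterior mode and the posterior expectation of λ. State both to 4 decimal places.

posterior mode = 0.1329, posterior expectation = 0.1678

Σ times = 18.8. Posterior: Gamma(shape = 1.8+3 = 4.8, rate = 9.8+18.8 = 28.6).
Mode = (α−1)/β = 3.8/28.6 = 0.1329.
Mean = α/β = 4.8/28.6 = 0.1678.
Right-skewed posterior ⇒ mode < mean.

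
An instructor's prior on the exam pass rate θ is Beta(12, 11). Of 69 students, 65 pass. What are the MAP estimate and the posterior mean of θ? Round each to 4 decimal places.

MAP estimate = 0.8444, posterior mean = 0.8370

Posterior: Beta(12+65, 11+4) = Beta(77, 15).
Mode = (77−1)/(77+15−2) = 76/90 = 0.8444.
Mean = 77/(77+15) = 77/92 = 0.8370.
Left-skewed posterior ⇒ mean < mode.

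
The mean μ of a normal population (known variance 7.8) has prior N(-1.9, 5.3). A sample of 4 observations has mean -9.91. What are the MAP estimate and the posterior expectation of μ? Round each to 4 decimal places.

MAP: -7.7556. Posterior mean: -7.7556.

Posterior for μ is Normal. Precision-weighted mean: (1/5.3·-1.9 + 4/7.8·-9.91) / (1/5.3 + 4/7.8) = -7.7556.
A Normal posterior is symmetric, so mode = mean.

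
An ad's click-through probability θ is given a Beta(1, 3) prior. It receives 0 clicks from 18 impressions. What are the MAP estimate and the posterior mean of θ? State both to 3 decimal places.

Posterior: Beta(1+0, 3+18) = Beta(1, 21).
Since α = 1 ≤ 1 and β > 1, the Beta density is monotone decreasing on [0,1]; the mode is at 0.
Mean = 1/(1+21) = 0.045.

MAP estimate = 0.000, posterior mean = 0.045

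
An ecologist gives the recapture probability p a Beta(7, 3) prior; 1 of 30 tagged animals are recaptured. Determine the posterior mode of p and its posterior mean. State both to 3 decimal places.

MAP = 0.184, posterior mean = 0.200

Posterior: Beta(7+1, 3+29) = Beta(8, 32).
Mode = (8−1)/(8+32−2) = 7/38 = 0.184.
Mean = 8/(8+32) = 8/40 = 0.200.
Mean > mode: the posterior has a right tail.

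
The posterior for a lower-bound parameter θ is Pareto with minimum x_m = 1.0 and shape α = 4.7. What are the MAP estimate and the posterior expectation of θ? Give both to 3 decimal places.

The Pareto density is strictly decreasing on [x_m, ∞), so the mode is x_m = 1.000.
Mean = α·x_m/(α−1) = 4.7·1.0/3.7 = 1.270.
Right-skewed posterior ⇒ mode < mean.

MAP: 1.000. Posterior mean: 1.270.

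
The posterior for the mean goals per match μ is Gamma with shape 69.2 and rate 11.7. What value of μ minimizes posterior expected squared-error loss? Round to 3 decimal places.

Mode = (α−1)/β = 68.2/11.7 = 5.829.
Mean = α/β = 69.2/11.7 = 5.915.
Squared-error loss ⇒ the optimal estimator is the posterior mean.

5.915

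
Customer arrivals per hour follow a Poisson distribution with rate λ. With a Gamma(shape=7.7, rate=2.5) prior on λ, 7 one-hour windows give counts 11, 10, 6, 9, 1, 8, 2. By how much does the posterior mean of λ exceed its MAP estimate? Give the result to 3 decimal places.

Σ counts = 47. Posterior: Gamma(shape = 7.7+47 = 54.7, rate = 2.5+7 = 9.5).
Mode = (α−1)/β = 53.7/9.5 = 5.653.
Mean = α/β = 54.7/9.5 = 5.758.
Difference = 5.758 − 5.653 = 0.105.
The posterior is right-skewed, so the mean exceeds the mode.

0.105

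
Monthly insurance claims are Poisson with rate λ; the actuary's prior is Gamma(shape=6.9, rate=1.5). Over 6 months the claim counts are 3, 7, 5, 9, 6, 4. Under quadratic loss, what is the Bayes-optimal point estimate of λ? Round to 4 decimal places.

5.4533

Σ counts = 34. Posterior: Gamma(shape = 6.9+34 = 40.9, rate = 1.5+6 = 7.5).
Mode = (α−1)/β = 39.9/7.5 = 5.3200.
Mean = α/β = 40.9/7.5 = 5.4533.
Quadratic loss ⇒ the optimal estimator is the posterior mean.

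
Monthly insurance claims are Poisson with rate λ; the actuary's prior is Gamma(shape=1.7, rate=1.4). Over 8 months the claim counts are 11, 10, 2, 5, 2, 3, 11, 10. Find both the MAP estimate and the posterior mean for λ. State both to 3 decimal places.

λ_MAP = 5.819, E[λ|data] = 5.926

Σ counts = 54. Posterior: Gamma(shape = 1.7+54 = 55.7, rate = 1.4+8 = 9.4).
Mode = (α−1)/β = 54.7/9.4 = 5.819.
Mean = α/β = 55.7/9.4 = 5.926.
The mean is pulled above the mode by the posterior's right skew.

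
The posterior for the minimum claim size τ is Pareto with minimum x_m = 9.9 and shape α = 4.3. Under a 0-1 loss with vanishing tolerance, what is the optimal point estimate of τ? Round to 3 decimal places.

The Pareto density is strictly decreasing on [x_m, ∞), so the mode is x_m = 9.900.
Mean = α·x_m/(α−1) = 4.3·9.9/3.3 = 12.900.
This is the posterior mode — the MAP estimate.

9.900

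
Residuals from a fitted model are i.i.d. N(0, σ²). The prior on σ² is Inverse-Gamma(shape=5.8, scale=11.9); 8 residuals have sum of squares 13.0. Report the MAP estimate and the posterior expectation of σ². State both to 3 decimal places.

MAP = 1.704, posterior mean = 2.091

Posterior: Inverse-Gamma(shape = 5.8+8/2 = 9.8, scale = 11.9+13.0/2 = 18.4).
Mode = β/(α+1) = 18.4/10.8 = 1.704.
Mean = β/(α−1) = 18.4/8.8 = 2.091.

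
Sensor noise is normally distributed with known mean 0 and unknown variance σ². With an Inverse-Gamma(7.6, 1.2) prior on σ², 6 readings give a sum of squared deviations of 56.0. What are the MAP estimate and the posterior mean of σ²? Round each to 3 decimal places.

MAP estimate = 2.517, posterior mean = 3.042

Posterior: Inverse-Gamma(shape = 7.6+6/2 = 10.6, scale = 1.2+56.0/2 = 29.2).
Mode = β/(α+1) = 29.2/11.6 = 2.517.
Mean = β/(α−1) = 29.2/9.6 = 3.042.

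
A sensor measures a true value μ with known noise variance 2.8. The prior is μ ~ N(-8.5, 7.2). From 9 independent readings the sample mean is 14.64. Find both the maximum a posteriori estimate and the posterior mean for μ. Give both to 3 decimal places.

Posterior for μ is Normal. Precision-weighted mean: (1/7.2·-8.5 + 9/2.8·14.64) / (1/7.2 + 9/2.8) = 13.682.
A Normal posterior is symmetric, so mode = mean.

maximum a posteriori estimate = 13.682, posterior mean = 13.682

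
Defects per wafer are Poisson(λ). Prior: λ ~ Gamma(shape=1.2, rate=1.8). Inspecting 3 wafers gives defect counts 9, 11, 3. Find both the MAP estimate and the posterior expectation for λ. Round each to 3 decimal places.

Σ counts = 23. Posterior: Gamma(shape = 1.2+23 = 24.2, rate = 1.8+3 = 4.8).
Mode = (α−1)/β = 23.2/4.8 = 4.833.
Mean = α/β = 24.2/4.8 = 5.042.
The posterior is right-skewed, so the mean exceeds the mode.

MAP estimate = 4.833, posterior expectation = 5.042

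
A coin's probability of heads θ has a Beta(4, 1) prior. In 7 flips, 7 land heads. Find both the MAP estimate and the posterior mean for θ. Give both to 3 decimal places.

MAP estimate = 1.000, posterior mean = 0.917

Posterior: Beta(4+7, 1+0) = Beta(11, 1).
Since β = 1 ≤ 1 and α > 1, the Beta density is monotone increasing on [0,1]; the mode is at 1.
Mean = 11/(11+1) = 0.917.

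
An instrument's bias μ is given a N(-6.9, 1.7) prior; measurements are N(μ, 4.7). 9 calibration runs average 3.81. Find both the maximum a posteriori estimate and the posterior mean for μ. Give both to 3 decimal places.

Posterior for μ is Normal. Precision-weighted mean: (1/1.7·-6.9 + 9/4.7·3.81) / (1/1.7 + 9/4.7) = 1.293.
A Normal posterior is symmetric, so mode = mean.

μ_MAP = 1.293, E[μ|data] = 1.293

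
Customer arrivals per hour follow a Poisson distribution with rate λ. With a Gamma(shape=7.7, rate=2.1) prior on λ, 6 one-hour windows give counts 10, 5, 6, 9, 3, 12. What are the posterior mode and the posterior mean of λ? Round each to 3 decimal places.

Σ counts = 45. Posterior: Gamma(shape = 7.7+45 = 52.7, rate = 2.1+6 = 8.1).
Mode = (α−1)/β = 51.7/8.1 = 6.383.
Mean = α/β = 52.7/8.1 = 6.506.
Mean > mode: the posterior has a right tail.

posterior mode = 6.383, posterior mean = 6.506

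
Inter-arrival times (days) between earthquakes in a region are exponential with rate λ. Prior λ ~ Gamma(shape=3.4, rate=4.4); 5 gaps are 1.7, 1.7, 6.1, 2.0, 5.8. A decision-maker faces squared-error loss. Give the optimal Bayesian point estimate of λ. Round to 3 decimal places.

Σ times = 17.3. Posterior: Gamma(shape = 3.4+5 = 8.4, rate = 4.4+17.3 = 21.7).
Mode = (α−1)/β = 7.4/21.7 = 0.341.
Mean = α/β = 8.4/21.7 = 0.387.
Squared-error loss ⇒ the optimal estimator is the posterior mean.

0.387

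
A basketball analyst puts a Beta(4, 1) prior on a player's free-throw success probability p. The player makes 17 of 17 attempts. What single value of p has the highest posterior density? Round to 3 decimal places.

1.000

Posterior: Beta(4+17, 1+0) = Beta(21, 1).
Since β = 1 ≤ 1 and α > 1, the Beta density is monotone increasing on [0,1]; the mode is at 1.
Mean = 21/(21+1) = 0.955.
This is the posterior mode — the MAP estimate.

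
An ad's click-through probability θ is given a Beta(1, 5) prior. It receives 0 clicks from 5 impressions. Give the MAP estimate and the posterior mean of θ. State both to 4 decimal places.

MAP = 0.0000, posterior mean = 0.0909

Posterior: Beta(1+0, 5+5) = Beta(1, 10).
Since α = 1 ≤ 1 and β > 1, the Beta density is monotone decreasing on [0,1]; the mode is at 0.
Mean = 1/(1+10) = 0.0909.
Mean > mode: the posterior has a right tail.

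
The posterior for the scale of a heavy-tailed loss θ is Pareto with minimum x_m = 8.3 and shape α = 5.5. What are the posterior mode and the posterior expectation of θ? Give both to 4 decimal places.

MAP: 8.3000. Posterior mean: 10.1444.

The Pareto density is strictly decreasing on [x_m, ∞), so the mode is x_m = 8.3000.
Mean = α·x_m/(α−1) = 5.5·8.3/4.5 = 10.1444.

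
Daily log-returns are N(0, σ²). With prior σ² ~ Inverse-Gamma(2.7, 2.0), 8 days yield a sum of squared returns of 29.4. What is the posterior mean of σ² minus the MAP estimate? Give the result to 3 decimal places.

0.761

Posterior: Inverse-Gamma(shape = 2.7+8/2 = 6.7, scale = 2.0+29.4/2 = 16.7).
Mode = β/(α+1) = 16.7/7.7 = 2.169.
Mean = β/(α−1) = 16.7/5.7 = 2.930.
Difference = 2.930 − 2.169 = 0.761.
The mean is pulled above the mode by the posterior's right skew.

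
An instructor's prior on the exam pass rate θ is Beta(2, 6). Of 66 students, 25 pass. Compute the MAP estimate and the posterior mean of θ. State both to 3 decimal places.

Posterior: Beta(2+25, 6+41) = Beta(27, 47).
Mode = (27−1)/(27+47−2) = 26/72 = 0.361.
Mean = 27/(27+47) = 27/74 = 0.365.
The posterior is right-skewed, so the mean exceeds the mode.

MAP estimate = 0.361, posterior mean = 0.365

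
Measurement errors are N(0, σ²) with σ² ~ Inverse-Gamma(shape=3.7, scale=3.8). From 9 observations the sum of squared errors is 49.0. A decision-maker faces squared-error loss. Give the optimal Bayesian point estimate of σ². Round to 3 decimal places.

3.931

Posterior: Inverse-Gamma(shape = 3.7+9/2 = 8.2, scale = 3.8+49.0/2 = 28.3).
Mode = β/(α+1) = 28.3/9.2 = 3.076.
Mean = β/(α−1) = 28.3/7.2 = 3.931.
Squared-error loss ⇒ the optimal estimator is the posterior mean.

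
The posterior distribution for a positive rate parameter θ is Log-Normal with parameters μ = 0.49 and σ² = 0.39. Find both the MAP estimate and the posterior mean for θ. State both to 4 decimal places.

Mode = exp(μ − σ²) = exp(0.10) = 1.1052.
Mean = exp(μ + σ²/2) = exp(0.685) = 1.9838.

MAP estimate = 1.1052, posterior mean = 1.9838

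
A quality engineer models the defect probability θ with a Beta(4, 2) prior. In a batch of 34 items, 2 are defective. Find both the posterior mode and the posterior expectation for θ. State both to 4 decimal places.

Posterior: Beta(4+2, 2+32) = Beta(6, 34).
Mode = (6−1)/(6+34−2) = 5/38 = 0.1316.
Mean = 6/(6+34) = 6/40 = 0.1500.
The mean is pulled above the mode by the posterior's right skew.

MAP = 0.1316, posterior mean = 0.1500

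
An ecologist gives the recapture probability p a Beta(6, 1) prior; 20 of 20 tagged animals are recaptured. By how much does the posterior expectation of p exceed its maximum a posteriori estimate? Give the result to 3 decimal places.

Posterior: Beta(6+20, 1+0) = Beta(26, 1).
Since β = 1 ≤ 1 and α > 1, the Beta density is monotone increasing on [0,1]; the mode is at 1.
Mean = 26/(26+1) = 0.963.
Difference = 0.963 − 1.000 = -0.037.

-0.037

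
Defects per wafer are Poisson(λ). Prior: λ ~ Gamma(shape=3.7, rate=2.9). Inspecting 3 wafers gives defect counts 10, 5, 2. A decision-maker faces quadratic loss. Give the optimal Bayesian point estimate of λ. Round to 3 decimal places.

3.508

Σ counts = 17. Posterior: Gamma(shape = 3.7+17 = 20.7, rate = 2.9+3 = 5.9).
Mode = (α−1)/β = 19.7/5.9 = 3.339.
Mean = α/β = 20.7/5.9 = 3.508.
Quadratic loss ⇒ the optimal estimator is the posterior mean.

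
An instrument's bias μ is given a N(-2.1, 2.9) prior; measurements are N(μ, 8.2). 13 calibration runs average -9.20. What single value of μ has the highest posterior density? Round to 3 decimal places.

-7.932

Posterior for μ is Normal. Precision-weighted mean: (1/2.9·-2.1 + 13/8.2·-9.20) / (1/2.9 + 13/8.2) = -7.932.
A Normal posterior is symmetric, so mode = mean.
This is the posterior mode — the MAP estimate.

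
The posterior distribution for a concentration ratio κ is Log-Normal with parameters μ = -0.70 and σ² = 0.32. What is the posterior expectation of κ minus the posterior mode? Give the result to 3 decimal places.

Mode = exp(μ − σ²) = exp(-1.02) = 0.361.
Mean = exp(μ + σ²/2) = exp(-0.540) = 0.583.
Difference = 0.583 − 0.361 = 0.222.

0.222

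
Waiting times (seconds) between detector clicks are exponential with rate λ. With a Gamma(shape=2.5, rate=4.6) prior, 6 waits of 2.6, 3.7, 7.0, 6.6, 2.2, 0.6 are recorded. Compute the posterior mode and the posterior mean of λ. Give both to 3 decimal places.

λ_MAP = 0.275, E[λ|data] = 0.311

Σ times = 22.7. Posterior: Gamma(shape = 2.5+6 = 8.5, rate = 4.6+22.7 = 27.3).
Mode = (α−1)/β = 7.5/27.3 = 0.275.
Mean = α/β = 8.5/27.3 = 0.311.
Mean > mode: the posterior has a right tail.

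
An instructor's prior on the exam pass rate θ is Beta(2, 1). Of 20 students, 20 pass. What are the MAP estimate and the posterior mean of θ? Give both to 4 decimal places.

Posterior: Beta(2+20, 1+0) = Beta(22, 1).
Since β = 1 ≤ 1 and α > 1, the Beta density is monotone increasing on [0,1]; the mode is at 1.
Mean = 22/(22+1) = 0.9565.

MAP: 1.0000. Posterior mean: 0.9565.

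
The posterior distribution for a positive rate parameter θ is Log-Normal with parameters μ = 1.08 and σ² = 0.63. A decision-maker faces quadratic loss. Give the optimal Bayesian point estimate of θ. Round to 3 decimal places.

Mode = exp(μ − σ²) = exp(0.45) = 1.568.
Mean = exp(μ + σ²/2) = exp(1.395) = 4.035.
Quadratic loss ⇒ the optimal estimator is the posterior mean.

4.035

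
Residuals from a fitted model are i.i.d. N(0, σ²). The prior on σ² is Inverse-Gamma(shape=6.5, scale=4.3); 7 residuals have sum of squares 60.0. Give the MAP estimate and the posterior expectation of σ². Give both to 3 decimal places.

Posterior: Inverse-Gamma(shape = 6.5+7/2 = 10.0, scale = 4.3+60.0/2 = 34.3).
Mode = β/(α+1) = 34.3/11.0 = 3.118.
Mean = β/(α−1) = 34.3/9.0 = 3.811.
The posterior is right-skewed, so the mean exceeds the mode.

MAP = 3.118; posterior mean = 3.811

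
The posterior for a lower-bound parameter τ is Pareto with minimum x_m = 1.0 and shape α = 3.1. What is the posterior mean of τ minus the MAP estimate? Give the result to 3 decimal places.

0.476

The Pareto density is strictly decreasing on [x_m, ∞), so the mode is x_m = 1.000.
Mean = α·x_m/(α−1) = 3.1·1.0/2.1 = 1.476.
Difference = 1.476 − 1.000 = 0.476.
The mean is pulled above the mode by the posterior's right skew.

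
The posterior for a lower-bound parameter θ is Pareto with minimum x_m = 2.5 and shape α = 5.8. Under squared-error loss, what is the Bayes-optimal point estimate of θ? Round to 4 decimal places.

The Pareto density is strictly decreasing on [x_m, ∞), so the mode is x_m = 2.5000.
Mean = α·x_m/(α−1) = 5.8·2.5/4.8 = 3.0208.
Squared-error loss ⇒ the optimal estimator is the posterior mean.

3.0208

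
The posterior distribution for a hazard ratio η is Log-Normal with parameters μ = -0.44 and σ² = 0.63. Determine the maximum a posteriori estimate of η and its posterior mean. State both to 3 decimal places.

maximum a posteriori estimate = 0.343, posterior mean = 0.882

Mode = exp(μ − σ²) = exp(-1.07) = 0.343.
Mean = exp(μ + σ²/2) = exp(-0.125) = 0.882.
The posterior is right-skewed, so the mean exceeds the mode.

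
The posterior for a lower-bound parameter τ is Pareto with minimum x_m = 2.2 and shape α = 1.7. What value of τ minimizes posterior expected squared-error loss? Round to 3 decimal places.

The Pareto density is strictly decreasing on [x_m, ∞), so the mode is x_m = 2.200.
Mean = α·x_m/(α−1) = 1.7·2.2/0.7 = 5.343.
Squared-error loss ⇒ the optimal estimator is the posterior mean.

5.343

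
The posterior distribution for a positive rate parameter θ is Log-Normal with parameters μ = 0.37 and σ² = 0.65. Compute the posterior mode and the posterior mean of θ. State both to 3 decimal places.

Mode = exp(μ − σ²) = exp(-0.28) = 0.756.
Mean = exp(μ + σ²/2) = exp(0.695) = 2.004.
Mean > mode: the posterior has a right tail.

MAP = 0.756; posterior mean = 2.004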